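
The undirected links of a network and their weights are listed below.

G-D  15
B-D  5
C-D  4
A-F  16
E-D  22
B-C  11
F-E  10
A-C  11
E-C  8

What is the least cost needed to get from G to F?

Compare a few routes:
G–D–C–E–F: 15+4+8+10 = 37
G–D–C–A–F: 15+4+11+16 = 46
The minimum is 37 via G–D–C–E–F.

37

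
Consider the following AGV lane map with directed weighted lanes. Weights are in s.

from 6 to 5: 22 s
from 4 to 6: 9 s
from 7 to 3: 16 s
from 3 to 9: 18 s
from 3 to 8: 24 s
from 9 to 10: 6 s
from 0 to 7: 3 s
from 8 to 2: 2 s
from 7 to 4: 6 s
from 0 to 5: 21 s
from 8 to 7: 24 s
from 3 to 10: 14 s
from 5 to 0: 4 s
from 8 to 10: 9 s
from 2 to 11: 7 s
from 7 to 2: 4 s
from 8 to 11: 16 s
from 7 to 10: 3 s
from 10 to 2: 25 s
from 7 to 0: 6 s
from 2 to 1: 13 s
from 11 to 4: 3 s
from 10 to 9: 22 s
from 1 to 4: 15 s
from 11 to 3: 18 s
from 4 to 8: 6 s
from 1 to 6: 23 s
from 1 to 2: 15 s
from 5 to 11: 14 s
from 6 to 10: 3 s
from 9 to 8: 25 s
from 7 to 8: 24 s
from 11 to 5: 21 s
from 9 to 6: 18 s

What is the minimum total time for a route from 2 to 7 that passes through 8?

Best 2 to 8: 2–11–4–8 costing 16
Best 8 to 7: 8–7 costing 24
Total via 8: 16 + 24 = 40 s.

40 s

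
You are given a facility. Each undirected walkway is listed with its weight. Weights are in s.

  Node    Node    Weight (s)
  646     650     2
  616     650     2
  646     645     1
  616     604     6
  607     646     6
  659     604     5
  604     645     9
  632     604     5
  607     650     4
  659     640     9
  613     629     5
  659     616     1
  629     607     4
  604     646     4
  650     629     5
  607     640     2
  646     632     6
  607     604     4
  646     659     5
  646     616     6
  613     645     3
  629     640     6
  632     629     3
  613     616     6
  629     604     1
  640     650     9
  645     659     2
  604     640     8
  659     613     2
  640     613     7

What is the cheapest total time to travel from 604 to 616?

Candidate routes:
604 - 629 - 650 - 616: 1+5+2 = 8
604 - 616: 6 = 6
604 - 646 - 645 - 659 - 616: 4+1+2+1 = 8
604 - 646 - 650 - 616: 4+2+2 = 8
Cheapest is 604 - 616 at 6 s.

6 s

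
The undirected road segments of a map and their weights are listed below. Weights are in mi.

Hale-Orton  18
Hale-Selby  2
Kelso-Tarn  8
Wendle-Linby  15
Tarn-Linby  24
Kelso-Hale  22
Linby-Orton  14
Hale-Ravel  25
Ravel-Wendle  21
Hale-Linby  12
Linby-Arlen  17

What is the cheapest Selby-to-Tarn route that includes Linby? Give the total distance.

38 mi

Shortest Selby→Linby: Selby → Hale → Linby = 14
Shortest Linby→Tarn: Linby → Tarn = 24
Total via Linby: 14 + 24 = 38 mi.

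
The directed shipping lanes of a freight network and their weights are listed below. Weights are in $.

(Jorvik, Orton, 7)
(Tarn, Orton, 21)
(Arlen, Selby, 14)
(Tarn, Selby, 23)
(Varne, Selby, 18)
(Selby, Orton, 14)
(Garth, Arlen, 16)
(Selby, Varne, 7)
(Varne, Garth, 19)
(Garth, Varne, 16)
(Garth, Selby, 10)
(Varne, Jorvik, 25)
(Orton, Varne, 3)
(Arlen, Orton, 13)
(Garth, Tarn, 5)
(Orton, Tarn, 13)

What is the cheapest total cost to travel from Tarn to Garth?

Candidate routes:
Tarn–Selby–Varne–Garth: 23+7+19 = 49
Tarn–Orton–Varne–Garth: 21+3+19 = 43
Cheapest is Tarn–Orton–Varne–Garth at $43.

$43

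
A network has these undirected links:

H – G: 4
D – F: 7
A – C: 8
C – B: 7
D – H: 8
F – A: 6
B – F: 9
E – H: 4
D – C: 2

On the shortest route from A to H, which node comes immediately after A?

Candidate routes:
A–F–D–H: 6+7+8 = 21
A–C–D–H: 8+2+8 = 18
Cheapest is A–C–D–H at 18.
So from A the first move is to C.

C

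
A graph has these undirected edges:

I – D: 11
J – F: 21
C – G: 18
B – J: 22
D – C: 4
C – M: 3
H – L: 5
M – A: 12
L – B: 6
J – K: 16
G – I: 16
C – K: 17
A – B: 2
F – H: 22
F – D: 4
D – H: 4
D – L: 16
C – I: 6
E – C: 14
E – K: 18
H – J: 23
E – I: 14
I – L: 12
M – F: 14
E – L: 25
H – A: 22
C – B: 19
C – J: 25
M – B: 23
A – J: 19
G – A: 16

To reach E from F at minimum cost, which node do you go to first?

Compare a few routes:
F - D - C - I - E: 4+4+6+14 = 28
F - M - C - E: 14+3+14 = 31
F - D - I - E: 4+11+14 = 29
F - D - C - E: 4+4+14 = 22
Cheapest is F - D - C - E at 22.
So from F the first move is to D.

D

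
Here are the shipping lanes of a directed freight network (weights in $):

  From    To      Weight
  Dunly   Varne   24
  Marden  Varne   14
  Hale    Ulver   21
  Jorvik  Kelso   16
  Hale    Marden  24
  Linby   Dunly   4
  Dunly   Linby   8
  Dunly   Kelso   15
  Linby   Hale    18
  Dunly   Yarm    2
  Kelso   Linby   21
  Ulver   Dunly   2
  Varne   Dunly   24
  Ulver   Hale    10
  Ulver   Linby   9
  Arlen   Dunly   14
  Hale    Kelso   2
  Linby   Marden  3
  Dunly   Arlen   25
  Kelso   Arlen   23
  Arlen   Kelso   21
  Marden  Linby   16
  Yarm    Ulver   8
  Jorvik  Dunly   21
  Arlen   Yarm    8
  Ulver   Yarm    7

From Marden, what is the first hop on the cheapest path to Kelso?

Candidate routes:
Marden → Linby → Hale → Kelso: 16+18+2 = 36
Marden → Linby → Dunly → Kelso: 16+4+15 = 35
Marden → Linby → Dunly → Yarm → Ulver → Hale → Kelso: 16+4+2+8+10+2 = 42
The minimum is $35 via Marden → Linby → Dunly → Kelso.
So from Marden the first move is to Linby.

Linby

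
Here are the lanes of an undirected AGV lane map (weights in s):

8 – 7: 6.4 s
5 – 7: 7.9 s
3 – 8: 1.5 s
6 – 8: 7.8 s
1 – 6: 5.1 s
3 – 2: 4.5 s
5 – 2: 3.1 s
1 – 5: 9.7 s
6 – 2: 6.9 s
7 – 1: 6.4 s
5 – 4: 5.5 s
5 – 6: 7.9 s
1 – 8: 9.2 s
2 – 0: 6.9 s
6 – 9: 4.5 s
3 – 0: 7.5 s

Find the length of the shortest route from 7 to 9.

16 s

Running Dijkstra from 7:
7: 0
1: 6.4  (via 7)
8: 6.4  (via 7)
3: 7.9  (via 8)
5: 7.9  (via 7)
2: 11  (via 5)
6: 11.5  (via 1)
4: 13.4  (via 5)
0: 15.4  (via 3)
9: 16  (via 6)
Shortest route: 7 → 1 → 6 → 9 = 16 s.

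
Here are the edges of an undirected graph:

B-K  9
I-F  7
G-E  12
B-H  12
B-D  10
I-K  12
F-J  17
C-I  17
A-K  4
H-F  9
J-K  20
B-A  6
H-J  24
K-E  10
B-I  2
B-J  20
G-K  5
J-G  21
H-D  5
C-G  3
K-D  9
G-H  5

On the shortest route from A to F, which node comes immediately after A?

Enumerating some paths:
A → B → I → F: 6+2+7 = 15
A → K → G → H → F: 4+5+5+9 = 23
A → K → I → F: 4+12+7 = 23
A → K → B → I → F: 4+9+2+7 = 22
Cheapest is A → B → I → F at 15.
So from A the first move is to B.

B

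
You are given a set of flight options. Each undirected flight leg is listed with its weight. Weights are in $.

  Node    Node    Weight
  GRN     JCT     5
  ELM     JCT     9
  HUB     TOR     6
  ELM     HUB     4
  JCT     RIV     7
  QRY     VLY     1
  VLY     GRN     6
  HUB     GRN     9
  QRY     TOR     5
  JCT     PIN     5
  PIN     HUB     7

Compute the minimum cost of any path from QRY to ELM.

Settle nodes by increasing distance from QRY:
QRY: 0
VLY: 1  (via QRY)
TOR: 5  (via QRY)
GRN: 7  (via VLY)
HUB: 11  (via TOR)
JCT: 12  (via GRN)
ELM: 15  (via HUB)
Shortest route: QRY–TOR–HUB–ELM = $15.

$15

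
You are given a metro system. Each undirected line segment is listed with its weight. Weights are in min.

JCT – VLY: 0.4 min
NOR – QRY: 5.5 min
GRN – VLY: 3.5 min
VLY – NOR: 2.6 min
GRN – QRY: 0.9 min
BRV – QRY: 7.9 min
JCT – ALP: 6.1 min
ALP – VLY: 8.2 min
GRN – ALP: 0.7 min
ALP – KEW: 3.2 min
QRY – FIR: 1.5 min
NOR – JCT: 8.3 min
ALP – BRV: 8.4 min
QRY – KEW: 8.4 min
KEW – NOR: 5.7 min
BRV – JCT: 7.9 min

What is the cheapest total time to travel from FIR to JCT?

Shortest distances from FIR:
FIR: 0
QRY: 1.5  (via FIR)
GRN: 2.4  (via QRY)
ALP: 3.1  (via GRN)
VLY: 5.9  (via GRN)
KEW: 6.3  (via ALP)
JCT: 6.3  (via VLY)
Shortest route: FIR → QRY → GRN → VLY → JCT = 6.3 min.

6.3 min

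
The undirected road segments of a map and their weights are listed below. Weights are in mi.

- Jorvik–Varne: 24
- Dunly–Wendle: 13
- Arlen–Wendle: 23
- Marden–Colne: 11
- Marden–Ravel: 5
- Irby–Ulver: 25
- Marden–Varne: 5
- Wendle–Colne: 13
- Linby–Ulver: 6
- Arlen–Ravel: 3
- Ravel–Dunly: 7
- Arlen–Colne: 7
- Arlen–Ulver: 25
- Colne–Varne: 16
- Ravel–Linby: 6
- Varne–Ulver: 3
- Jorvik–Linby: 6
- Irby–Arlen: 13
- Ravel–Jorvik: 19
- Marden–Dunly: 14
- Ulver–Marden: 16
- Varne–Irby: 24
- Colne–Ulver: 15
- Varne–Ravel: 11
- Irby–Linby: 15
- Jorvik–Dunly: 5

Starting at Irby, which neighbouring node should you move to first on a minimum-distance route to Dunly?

Compare a few routes:
Irby → Linby → Jorvik → Dunly: 15+6+5 = 26
Irby → Arlen → Ravel → Dunly: 13+3+7 = 23
Irby → Linby → Ravel → Dunly: 15+6+7 = 28
Irby → Arlen → Ravel → Linby → Jorvik → Dunly: 13+3+6+6+5 = 33
The minimum is 23 mi via Irby → Arlen → Ravel → Dunly.
So from Irby the first move is to Arlen.

Arlen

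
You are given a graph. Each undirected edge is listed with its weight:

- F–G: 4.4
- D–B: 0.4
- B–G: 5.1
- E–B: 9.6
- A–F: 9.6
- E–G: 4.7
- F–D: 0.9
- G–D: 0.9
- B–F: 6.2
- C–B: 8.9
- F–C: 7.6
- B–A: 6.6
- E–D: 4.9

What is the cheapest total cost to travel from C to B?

Shortest distances from C:
C: 0
F: 7.6  (via C)
D: 8.5  (via F)
B: 8.9  (via C)
Shortest route: C–B = 8.9.

8.9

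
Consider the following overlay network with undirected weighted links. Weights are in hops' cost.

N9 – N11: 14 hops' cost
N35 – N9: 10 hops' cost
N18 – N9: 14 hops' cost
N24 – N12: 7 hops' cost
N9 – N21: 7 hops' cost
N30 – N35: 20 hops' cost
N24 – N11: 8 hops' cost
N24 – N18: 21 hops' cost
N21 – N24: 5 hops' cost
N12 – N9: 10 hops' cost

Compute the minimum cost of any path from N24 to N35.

Shortest distances from N24:
N24: 0
N21: 5  (via N24)
N12: 7  (via N24)
N11: 8  (via N24)
N9: 12  (via N21)
N18: 21  (via N24)
N35: 22  (via N9)
Shortest route: N24–N21–N9–N35 = 22 hops' cost.

22 hops' cost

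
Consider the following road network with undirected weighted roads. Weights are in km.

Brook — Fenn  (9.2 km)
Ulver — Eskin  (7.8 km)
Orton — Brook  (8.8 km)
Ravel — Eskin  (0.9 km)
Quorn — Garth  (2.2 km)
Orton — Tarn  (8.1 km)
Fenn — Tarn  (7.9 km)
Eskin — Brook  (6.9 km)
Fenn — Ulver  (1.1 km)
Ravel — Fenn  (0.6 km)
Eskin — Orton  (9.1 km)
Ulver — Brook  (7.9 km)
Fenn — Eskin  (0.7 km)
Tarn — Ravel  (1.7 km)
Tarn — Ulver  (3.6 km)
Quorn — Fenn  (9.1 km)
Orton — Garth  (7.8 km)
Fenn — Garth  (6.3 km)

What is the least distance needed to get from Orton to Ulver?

Compare a few routes:
Orton - Eskin - Fenn - Ulver: 9.1+0.7+1.1 = 10.9
Orton - Tarn - Ravel - Fenn - Ulver: 8.1+1.7+0.6+1.1 = 11.5
Orton - Tarn - Ulver: 8.1+3.6 = 11.7
Cheapest is Orton - Eskin - Fenn - Ulver at 10.9 km.

10.9 km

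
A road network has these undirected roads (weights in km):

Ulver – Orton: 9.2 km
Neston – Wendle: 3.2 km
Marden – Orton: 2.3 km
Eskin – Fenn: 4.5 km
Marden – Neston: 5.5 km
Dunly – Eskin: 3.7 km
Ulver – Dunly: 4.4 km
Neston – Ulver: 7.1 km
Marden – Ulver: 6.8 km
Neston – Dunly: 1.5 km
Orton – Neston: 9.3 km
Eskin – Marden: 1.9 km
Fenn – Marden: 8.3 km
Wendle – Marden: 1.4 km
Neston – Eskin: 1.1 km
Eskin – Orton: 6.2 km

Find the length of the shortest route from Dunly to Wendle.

Candidate routes:
Dunly - Eskin - Marden - Wendle: 3.7+1.9+1.4 = 7
Dunly - Neston - Eskin - Marden - Wendle: 1.5+1.1+1.9+1.4 = 5.9
Dunly - Eskin - Neston - Wendle: 3.7+1.1+3.2 = 8
Dunly - Neston - Wendle: 1.5+3.2 = 4.7
Cheapest is Dunly - Neston - Wendle at 4.7 km.

4.7 km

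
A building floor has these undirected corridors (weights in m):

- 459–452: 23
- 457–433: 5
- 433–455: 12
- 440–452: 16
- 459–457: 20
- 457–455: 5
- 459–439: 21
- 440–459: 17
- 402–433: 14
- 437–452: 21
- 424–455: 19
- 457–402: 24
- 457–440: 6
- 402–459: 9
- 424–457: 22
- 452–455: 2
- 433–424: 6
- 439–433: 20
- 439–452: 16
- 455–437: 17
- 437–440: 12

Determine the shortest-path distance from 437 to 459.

29 m

Shortest distances from 437:
437: 0
440: 12  (via 437)
455: 17  (via 437)
457: 18  (via 440)
452: 19  (via 455)
433: 23  (via 457)
459: 29  (via 440)
Shortest route: 437 → 440 → 459 = 29 m.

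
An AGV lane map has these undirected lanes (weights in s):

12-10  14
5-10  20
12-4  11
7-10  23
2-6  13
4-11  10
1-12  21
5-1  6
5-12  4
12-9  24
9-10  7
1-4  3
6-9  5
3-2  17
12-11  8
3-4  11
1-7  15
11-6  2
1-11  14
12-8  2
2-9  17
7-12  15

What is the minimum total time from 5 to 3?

Candidate routes:
5 → 12 → 4 → 3: 4+11+11 = 26
5 → 1 → 4 → 3: 6+3+11 = 20
Cheapest is 5 → 1 → 4 → 3 at 20 s.

20 s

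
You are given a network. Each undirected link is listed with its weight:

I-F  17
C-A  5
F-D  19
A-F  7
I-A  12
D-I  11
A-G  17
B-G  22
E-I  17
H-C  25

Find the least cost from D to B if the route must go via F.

65

Shortest D→F: D → F = 19
Shortest F→B: F → A → G → B = 46
Total via F: 19 + 46 = 65.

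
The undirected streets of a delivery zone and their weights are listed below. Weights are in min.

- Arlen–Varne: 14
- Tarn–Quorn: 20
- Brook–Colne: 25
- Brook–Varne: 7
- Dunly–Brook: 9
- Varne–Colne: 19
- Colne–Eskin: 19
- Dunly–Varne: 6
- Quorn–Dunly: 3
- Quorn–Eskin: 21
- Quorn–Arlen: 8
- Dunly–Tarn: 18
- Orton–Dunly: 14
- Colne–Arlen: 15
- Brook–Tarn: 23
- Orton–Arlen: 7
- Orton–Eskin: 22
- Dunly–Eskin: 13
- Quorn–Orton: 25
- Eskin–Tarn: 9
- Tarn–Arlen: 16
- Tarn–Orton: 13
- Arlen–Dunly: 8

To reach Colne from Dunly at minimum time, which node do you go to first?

Arlen

Compare a few routes:
Dunly–Varne–Colne: 6+19 = 25
Dunly–Quorn–Arlen–Colne: 3+8+15 = 26
Dunly–Arlen–Colne: 8+15 = 23
The minimum is 23 min via Dunly–Arlen–Colne.
So from Dunly the first move is to Arlen.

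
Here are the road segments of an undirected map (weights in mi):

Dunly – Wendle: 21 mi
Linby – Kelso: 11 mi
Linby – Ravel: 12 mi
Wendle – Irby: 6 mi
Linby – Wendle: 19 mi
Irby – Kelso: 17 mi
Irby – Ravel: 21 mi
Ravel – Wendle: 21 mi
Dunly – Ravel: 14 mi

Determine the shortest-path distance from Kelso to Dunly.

37 mi

Candidate routes:
Kelso → Linby → Ravel → Dunly: 11+12+14 = 37
Kelso → Irby → Wendle → Dunly: 17+6+21 = 44
The minimum is 37 mi via Kelso → Linby → Ravel → Dunly.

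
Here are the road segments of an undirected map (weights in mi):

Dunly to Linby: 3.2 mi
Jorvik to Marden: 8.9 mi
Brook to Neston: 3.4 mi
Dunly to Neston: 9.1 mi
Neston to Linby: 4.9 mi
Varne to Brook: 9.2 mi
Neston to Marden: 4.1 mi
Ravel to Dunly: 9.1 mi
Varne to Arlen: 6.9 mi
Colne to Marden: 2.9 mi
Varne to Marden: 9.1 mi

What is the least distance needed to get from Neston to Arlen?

Running Dijkstra from Neston:
Neston: 0
Brook: 3.4  (via Neston)
Marden: 4.1  (via Neston)
Linby: 4.9  (via Neston)
Colne: 7  (via Marden)
Dunly: 8.1  (via Linby)
Varne: 12.6  (via Brook)
Jorvik: 13  (via Marden)
Ravel: 17.2  (via Dunly)
Arlen: 19.5  (via Varne)
Shortest route: Neston–Brook–Varne–Arlen = 19.5 mi.

19.5 mi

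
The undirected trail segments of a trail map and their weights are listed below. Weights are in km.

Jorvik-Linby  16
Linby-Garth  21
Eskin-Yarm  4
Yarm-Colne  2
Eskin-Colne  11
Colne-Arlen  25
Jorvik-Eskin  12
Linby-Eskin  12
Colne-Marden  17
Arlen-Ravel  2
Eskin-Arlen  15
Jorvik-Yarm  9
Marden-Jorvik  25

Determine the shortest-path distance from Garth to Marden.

56 km

Running Dijkstra from Garth:
Garth: 0
Linby: 21  (via Garth)
Eskin: 33  (via Linby)
Jorvik: 37  (via Linby)
Yarm: 37  (via Eskin)
Colne: 39  (via Yarm)
Arlen: 48  (via Eskin)
Ravel: 50  (via Arlen)
Marden: 56  (via Colne)
Shortest route: Garth–Linby–Eskin–Yarm–Colne–Marden = 56 km.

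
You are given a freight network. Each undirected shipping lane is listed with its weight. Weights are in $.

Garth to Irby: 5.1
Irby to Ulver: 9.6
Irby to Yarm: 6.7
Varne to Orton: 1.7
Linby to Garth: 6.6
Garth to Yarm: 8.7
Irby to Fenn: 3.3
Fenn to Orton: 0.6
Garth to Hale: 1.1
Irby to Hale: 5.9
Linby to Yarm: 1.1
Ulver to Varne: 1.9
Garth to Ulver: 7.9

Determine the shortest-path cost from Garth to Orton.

Compare a few routes:
Garth–Hale–Irby–Fenn–Orton: 1.1+5.9+3.3+0.6 = 10.9
Garth–Ulver–Varne–Orton: 7.9+1.9+1.7 = 11.5
Garth–Irby–Fenn–Orton: 5.1+3.3+0.6 = 9
Garth–Irby–Ulver–Varne–Orton: 5.1+9.6+1.9+1.7 = 18.3
Cheapest is Garth–Irby–Fenn–Orton at $9.

$9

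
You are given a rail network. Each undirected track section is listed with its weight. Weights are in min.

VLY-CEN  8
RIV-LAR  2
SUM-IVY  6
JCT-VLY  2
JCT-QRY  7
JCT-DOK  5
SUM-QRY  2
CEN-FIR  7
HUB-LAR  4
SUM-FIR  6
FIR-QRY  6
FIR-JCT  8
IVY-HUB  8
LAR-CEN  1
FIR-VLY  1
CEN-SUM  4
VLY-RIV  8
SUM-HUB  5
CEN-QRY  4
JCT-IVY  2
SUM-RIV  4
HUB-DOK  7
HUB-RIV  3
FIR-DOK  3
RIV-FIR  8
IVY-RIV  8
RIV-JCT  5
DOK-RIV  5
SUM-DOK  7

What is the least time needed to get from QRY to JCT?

Compare a few routes:
QRY → FIR → VLY → JCT: 6+1+2 = 9
QRY → SUM → IVY → JCT: 2+6+2 = 10
QRY → JCT: 7 = 7
Cheapest is QRY → JCT at 7 min.

7 min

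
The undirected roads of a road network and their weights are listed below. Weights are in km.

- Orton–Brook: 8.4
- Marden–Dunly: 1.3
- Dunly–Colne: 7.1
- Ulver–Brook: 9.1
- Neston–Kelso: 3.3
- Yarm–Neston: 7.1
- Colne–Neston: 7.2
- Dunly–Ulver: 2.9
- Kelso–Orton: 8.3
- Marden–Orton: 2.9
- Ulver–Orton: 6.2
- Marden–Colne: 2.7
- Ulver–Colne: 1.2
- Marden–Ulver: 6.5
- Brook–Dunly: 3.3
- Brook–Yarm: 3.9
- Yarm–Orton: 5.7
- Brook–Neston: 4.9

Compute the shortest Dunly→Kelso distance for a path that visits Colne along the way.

14.5 km

Best Dunly to Colne: Dunly–Marden–Colne costing 4
Best Colne to Kelso: Colne–Neston–Kelso costing 10.5
Total via Colne: 4 + 10.5 = 14.5 km.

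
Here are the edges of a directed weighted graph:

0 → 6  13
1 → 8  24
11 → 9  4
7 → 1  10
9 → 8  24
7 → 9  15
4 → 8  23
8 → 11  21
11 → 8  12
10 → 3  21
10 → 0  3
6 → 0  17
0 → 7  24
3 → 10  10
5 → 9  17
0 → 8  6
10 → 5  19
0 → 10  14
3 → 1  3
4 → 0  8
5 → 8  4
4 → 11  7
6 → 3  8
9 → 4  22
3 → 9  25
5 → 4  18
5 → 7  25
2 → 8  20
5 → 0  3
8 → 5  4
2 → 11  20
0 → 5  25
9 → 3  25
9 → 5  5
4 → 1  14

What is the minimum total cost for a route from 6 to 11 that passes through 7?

85

Best 6 to 7: 6 → 0 → 7 costing 41
Shortest 7→11: 7 → 9 → 4 → 11 = 44
Total via 7: 41 + 44 = 85.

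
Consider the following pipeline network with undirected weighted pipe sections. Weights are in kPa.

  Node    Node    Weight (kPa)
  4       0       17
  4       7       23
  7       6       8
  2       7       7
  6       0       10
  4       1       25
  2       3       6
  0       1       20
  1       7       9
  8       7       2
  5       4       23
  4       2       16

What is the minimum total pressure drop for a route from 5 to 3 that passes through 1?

Best 5 to 1: 5–4–1 costing 48
Shortest 1→3: 1–7–2–3 = 22
Total via 1: 48 + 22 = 70 kPa.

70 kPa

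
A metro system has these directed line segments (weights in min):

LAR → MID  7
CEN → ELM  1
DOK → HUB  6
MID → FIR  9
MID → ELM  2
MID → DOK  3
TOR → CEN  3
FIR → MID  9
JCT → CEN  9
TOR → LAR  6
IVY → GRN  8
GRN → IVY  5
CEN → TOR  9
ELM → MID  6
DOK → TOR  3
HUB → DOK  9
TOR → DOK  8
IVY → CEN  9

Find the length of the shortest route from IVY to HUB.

25 min

Settle nodes by increasing distance from IVY:
IVY: 0
GRN: 8  (via IVY)
CEN: 9  (via IVY)
ELM: 10  (via CEN)
MID: 16  (via ELM)
TOR: 18  (via CEN)
DOK: 19  (via MID)
LAR: 24  (via TOR)
FIR: 25  (via MID)
HUB: 25  (via DOK)
Shortest route: IVY → CEN → ELM → MID → DOK → HUB = 25 min.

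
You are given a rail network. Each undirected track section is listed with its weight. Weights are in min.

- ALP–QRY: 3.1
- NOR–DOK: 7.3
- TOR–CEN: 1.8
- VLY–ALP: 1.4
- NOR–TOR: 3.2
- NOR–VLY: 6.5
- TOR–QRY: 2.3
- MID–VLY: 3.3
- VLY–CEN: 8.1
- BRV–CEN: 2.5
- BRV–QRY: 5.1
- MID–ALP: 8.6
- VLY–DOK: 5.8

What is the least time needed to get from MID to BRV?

12.9 min

Running Dijkstra from MID:
MID: 0
VLY: 3.3  (via MID)
ALP: 4.7  (via VLY)
QRY: 7.8  (via ALP)
DOK: 9.1  (via VLY)
NOR: 9.8  (via VLY)
TOR: 10.1  (via QRY)
CEN: 11.4  (via VLY)
BRV: 12.9  (via QRY)
Shortest route: MID → VLY → ALP → QRY → BRV = 12.9 min.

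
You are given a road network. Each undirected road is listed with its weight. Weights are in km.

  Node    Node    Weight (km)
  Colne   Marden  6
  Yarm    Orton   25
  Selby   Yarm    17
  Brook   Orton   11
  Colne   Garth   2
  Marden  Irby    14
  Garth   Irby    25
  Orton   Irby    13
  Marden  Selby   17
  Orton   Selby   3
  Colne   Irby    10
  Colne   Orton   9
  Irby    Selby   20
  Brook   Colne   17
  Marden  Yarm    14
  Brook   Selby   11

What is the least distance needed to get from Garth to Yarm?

Candidate routes:
Garth - Colne - Marden - Yarm: 2+6+14 = 22
Garth - Colne - Orton - Yarm: 2+9+25 = 36
Garth - Colne - Orton - Selby - Yarm: 2+9+3+17 = 31
Cheapest is Garth - Colne - Marden - Yarm at 22 km.

22 km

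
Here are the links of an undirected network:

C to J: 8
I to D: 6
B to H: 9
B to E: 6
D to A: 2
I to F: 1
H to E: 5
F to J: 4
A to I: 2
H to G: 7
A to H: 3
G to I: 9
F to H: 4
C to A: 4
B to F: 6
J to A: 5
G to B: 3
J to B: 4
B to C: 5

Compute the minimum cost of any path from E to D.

10

Compare a few routes:
E–H–F–I–A–D: 5+4+1+2+2 = 14
E–H–A–D: 5+3+2 = 10
Cheapest is E–H–A–D at 10.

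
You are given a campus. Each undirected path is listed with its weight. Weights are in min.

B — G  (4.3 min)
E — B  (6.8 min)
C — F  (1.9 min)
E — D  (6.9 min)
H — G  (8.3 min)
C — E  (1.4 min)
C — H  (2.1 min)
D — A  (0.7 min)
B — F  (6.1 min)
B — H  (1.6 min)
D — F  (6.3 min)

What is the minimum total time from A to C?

Compare a few routes:
A–D–F–C: 0.7+6.3+1.9 = 8.9
A–D–E–C: 0.7+6.9+1.4 = 9
Cheapest is A–D–F–C at 8.9 min.

8.9 min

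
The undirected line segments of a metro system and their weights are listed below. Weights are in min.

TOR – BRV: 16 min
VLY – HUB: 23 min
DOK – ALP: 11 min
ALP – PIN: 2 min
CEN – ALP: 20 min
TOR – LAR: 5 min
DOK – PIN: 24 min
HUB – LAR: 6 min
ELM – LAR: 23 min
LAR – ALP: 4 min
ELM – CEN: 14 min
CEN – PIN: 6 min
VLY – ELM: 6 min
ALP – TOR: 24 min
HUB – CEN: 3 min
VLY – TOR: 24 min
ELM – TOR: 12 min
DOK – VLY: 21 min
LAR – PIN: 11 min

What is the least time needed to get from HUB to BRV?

Shortest distances from HUB:
HUB: 0
CEN: 3  (via HUB)
LAR: 6  (via HUB)
PIN: 9  (via CEN)
ALP: 10  (via LAR)
TOR: 11  (via LAR)
ELM: 17  (via CEN)
DOK: 21  (via ALP)
VLY: 23  (via HUB)
BRV: 27  (via TOR)
Shortest route: HUB–LAR–TOR–BRV = 27 min.

27 min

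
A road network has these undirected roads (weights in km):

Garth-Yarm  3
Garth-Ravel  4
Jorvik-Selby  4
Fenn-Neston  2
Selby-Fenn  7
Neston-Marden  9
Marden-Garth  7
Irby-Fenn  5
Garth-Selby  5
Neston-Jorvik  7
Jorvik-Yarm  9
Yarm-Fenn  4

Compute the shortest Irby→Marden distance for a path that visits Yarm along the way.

Best Irby to Yarm: Irby–Fenn–Yarm costing 9
Best Yarm to Marden: Yarm–Garth–Marden costing 10
Total via Yarm: 9 + 10 = 19 km.

19 km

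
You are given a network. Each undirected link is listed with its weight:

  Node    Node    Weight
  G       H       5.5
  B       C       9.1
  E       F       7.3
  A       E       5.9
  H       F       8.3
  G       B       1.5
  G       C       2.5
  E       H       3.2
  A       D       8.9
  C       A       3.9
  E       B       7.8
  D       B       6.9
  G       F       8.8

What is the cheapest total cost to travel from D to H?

13.9

Compare a few routes:
D–B–E–H: 6.9+7.8+3.2 = 17.9
D–B–G–H: 6.9+1.5+5.5 = 13.9
The minimum is 13.9 via D–B–G–H.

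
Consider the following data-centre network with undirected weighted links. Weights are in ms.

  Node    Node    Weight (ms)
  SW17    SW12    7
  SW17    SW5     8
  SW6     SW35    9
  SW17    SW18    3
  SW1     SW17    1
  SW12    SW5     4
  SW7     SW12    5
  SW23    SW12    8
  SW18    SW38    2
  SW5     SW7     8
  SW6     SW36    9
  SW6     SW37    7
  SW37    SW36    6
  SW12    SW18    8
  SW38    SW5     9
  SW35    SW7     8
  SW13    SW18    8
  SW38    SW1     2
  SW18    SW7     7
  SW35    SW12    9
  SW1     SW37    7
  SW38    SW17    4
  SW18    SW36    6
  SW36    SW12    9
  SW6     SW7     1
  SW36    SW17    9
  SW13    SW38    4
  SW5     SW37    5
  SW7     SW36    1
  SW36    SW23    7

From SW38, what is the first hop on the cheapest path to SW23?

SW18

Enumerating some paths:
SW38–SW18–SW36–SW23: 2+6+7 = 15
SW38–SW18–SW7–SW36–SW23: 2+7+1+7 = 17
The minimum is 15 ms via SW38–SW18–SW36–SW23.
So from SW38 the first move is to SW18.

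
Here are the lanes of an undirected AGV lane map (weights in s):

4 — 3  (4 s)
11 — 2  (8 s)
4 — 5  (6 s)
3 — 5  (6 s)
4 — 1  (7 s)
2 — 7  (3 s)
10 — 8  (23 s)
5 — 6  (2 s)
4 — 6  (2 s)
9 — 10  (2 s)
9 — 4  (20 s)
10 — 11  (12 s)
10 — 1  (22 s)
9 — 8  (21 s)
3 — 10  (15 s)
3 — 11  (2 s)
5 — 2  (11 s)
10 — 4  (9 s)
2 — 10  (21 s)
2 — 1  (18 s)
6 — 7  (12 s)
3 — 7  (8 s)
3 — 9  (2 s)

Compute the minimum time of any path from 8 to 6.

Enumerating some paths:
8 - 9 - 3 - 4 - 6: 21+2+4+2 = 29
8 - 10 - 9 - 3 - 4 - 6: 23+2+2+4+2 = 33
8 - 9 - 10 - 4 - 6: 21+2+9+2 = 34
8 - 9 - 3 - 5 - 6: 21+2+6+2 = 31
Cheapest is 8 - 9 - 3 - 4 - 6 at 29 s.

29 s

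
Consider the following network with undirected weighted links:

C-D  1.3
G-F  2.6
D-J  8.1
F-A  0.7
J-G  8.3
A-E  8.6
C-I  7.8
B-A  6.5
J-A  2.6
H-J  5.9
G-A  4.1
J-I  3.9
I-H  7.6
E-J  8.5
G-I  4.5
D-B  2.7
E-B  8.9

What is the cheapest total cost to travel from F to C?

Settle nodes by increasing distance from F:
F: 0
A: 0.7  (via F)
G: 2.6  (via F)
J: 3.3  (via A)
I: 7.1  (via G)
B: 7.2  (via A)
H: 9.2  (via J)
E: 9.3  (via A)
D: 9.9  (via B)
C: 11.2  (via D)
Shortest route: F → A → B → D → C = 11.2.

11.2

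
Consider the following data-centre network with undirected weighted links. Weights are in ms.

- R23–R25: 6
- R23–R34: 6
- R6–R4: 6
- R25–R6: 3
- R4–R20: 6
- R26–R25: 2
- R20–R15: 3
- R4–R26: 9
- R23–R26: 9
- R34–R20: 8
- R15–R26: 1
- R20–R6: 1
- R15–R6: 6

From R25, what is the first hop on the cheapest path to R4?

Enumerating some paths:
R25–R26–R4: 2+9 = 11
R25–R6–R20–R4: 3+1+6 = 10
R25–R26–R15–R20–R4: 2+1+3+6 = 12
R25–R6–R4: 3+6 = 9
The minimum is 9 ms via R25–R6–R4.
So from R25 the first move is to R6.

R6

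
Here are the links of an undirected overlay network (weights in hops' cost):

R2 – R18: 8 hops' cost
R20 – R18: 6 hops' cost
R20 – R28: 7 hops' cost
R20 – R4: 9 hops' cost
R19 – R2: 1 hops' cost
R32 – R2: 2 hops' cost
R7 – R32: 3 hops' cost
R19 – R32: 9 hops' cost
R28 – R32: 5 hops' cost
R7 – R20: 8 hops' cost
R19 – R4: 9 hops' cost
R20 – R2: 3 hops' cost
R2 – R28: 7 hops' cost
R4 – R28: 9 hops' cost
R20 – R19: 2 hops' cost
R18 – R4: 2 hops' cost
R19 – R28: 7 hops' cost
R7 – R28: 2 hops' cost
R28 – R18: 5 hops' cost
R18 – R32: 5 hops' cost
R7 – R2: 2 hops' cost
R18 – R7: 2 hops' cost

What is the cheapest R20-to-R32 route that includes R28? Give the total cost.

Best R20 to R28: R20 → R28 costing 7
Shortest R28→R32: R28 → R32 = 5
Total via R28: 7 + 5 = 12 hops' cost.

12 hops' cost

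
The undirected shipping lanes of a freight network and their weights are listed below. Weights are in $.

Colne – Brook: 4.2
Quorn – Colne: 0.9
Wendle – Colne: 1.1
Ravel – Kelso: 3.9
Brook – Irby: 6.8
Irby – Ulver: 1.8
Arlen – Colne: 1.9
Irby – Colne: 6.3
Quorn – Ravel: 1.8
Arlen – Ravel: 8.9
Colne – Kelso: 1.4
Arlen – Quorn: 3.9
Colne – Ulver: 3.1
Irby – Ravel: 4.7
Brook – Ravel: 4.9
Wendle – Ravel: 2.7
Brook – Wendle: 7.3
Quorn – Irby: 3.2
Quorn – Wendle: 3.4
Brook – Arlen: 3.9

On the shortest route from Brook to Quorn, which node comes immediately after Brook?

Compare a few routes:
Brook - Arlen - Colne - Quorn: 3.9+1.9+0.9 = 6.7
Brook - Colne - Quorn: 4.2+0.9 = 5.1
Brook - Ravel - Quorn: 4.9+1.8 = 6.7
Brook - Arlen - Quorn: 3.9+3.9 = 7.8
Cheapest is Brook - Colne - Quorn at $5.1.
So from Brook the first move is to Colne.

Colne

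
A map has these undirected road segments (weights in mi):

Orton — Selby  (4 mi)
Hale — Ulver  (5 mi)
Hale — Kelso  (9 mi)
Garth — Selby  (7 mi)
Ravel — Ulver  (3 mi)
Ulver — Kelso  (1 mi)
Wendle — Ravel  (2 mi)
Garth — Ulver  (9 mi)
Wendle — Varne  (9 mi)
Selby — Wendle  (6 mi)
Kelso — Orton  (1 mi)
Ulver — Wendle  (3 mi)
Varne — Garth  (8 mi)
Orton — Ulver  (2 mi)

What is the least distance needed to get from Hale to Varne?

17 mi

Candidate routes:
Hale - Ulver - Wendle - Varne: 5+3+9 = 17
Hale - Ulver - Ravel - Wendle - Varne: 5+3+2+9 = 19
Hale - Kelso - Ulver - Wendle - Varne: 9+1+3+9 = 22
The minimum is 17 mi via Hale - Ulver - Wendle - Varne.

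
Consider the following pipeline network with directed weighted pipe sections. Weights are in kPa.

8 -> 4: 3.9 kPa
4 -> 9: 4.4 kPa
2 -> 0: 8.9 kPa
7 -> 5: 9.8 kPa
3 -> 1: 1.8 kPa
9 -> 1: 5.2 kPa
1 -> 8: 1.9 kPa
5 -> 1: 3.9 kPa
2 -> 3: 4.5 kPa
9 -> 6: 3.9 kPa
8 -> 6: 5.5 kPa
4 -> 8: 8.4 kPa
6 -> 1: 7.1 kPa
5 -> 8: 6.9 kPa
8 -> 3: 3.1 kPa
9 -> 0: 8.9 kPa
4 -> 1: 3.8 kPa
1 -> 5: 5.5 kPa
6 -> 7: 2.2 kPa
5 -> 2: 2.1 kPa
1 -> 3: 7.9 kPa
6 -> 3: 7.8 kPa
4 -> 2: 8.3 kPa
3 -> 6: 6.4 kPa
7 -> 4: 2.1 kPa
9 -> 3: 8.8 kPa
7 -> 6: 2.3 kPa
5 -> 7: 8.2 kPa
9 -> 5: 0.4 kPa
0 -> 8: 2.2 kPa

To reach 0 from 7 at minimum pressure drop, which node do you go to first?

4

Compare a few routes:
7 → 4 → 9 → 5 → 2 → 0: 2.1+4.4+0.4+2.1+8.9 = 17.9
7 → 4 → 9 → 0: 2.1+4.4+8.9 = 15.4
The minimum is 15.4 kPa via 7 → 4 → 9 → 0.
So from 7 the first move is to 4.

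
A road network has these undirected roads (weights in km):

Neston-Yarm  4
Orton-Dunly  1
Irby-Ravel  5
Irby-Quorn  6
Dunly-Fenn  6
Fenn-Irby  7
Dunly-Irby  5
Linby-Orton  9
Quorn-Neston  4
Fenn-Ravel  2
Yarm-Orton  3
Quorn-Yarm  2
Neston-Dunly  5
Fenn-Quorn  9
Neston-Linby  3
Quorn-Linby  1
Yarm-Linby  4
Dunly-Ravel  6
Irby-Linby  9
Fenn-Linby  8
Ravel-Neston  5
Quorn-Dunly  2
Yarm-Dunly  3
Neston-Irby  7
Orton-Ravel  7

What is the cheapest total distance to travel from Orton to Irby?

6 km

Shortest distances from Orton:
Orton: 0
Dunly: 1  (via Orton)
Yarm: 3  (via Orton)
Quorn: 3  (via Dunly)
Linby: 4  (via Quorn)
Irby: 6  (via Dunly)
Shortest route: Orton–Dunly–Irby = 6 km.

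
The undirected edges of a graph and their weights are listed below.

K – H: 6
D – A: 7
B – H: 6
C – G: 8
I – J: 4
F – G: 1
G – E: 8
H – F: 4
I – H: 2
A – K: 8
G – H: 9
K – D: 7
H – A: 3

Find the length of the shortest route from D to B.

16

Compare a few routes:
D–A–K–H–B: 7+8+6+6 = 27
D–K–H–B: 7+6+6 = 19
D–K–A–H–B: 7+8+3+6 = 24
D–A–H–B: 7+3+6 = 16
The minimum is 16 via D–A–H–B.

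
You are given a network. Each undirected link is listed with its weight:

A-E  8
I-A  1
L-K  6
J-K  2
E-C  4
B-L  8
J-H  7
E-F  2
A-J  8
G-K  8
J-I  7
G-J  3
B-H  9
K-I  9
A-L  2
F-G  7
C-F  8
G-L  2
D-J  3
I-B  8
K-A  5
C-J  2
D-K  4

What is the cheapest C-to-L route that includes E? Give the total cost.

14

Shortest C→E: C → E = 4
Best E to L: E → A → L costing 10
Total via E: 4 + 10 = 14.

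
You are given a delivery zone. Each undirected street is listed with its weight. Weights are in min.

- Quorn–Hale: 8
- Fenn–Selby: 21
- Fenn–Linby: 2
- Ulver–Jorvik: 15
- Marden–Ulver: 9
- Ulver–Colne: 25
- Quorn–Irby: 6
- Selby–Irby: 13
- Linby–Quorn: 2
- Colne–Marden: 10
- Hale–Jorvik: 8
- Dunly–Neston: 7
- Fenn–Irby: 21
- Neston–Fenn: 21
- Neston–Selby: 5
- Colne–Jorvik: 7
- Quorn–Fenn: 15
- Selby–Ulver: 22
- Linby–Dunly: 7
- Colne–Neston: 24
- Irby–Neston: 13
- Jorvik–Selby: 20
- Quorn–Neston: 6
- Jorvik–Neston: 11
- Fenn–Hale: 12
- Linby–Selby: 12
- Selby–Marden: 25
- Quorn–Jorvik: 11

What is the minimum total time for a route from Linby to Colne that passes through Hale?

Shortest Linby→Hale: Linby–Quorn–Hale = 10
Shortest Hale→Colne: Hale–Jorvik–Colne = 15
Total via Hale: 10 + 15 = 25 min.

25 min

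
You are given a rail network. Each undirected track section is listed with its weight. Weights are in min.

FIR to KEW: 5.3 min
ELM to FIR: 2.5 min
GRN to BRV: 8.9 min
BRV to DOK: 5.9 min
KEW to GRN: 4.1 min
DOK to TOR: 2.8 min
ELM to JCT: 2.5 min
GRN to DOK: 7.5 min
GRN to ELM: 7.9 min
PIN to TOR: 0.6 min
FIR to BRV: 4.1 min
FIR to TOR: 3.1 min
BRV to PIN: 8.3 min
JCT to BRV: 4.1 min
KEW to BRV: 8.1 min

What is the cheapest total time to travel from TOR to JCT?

Candidate routes:
TOR → DOK → BRV → JCT: 2.8+5.9+4.1 = 12.8
TOR → FIR → ELM → JCT: 3.1+2.5+2.5 = 8.1
TOR → FIR → BRV → JCT: 3.1+4.1+4.1 = 11.3
The minimum is 8.1 min via TOR → FIR → ELM → JCT.

8.1 min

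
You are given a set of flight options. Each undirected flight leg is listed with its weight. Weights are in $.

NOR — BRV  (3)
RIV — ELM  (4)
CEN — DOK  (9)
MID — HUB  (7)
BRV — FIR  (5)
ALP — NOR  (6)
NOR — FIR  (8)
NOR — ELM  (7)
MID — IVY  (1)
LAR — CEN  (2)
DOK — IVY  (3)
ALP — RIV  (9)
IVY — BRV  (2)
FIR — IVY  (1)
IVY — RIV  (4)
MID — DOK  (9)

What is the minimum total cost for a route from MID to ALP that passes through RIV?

$14

Shortest MID→RIV: MID–IVY–RIV = 5
Best RIV to ALP: RIV–ALP costing 9
Total via RIV: 5 + 9 = $14.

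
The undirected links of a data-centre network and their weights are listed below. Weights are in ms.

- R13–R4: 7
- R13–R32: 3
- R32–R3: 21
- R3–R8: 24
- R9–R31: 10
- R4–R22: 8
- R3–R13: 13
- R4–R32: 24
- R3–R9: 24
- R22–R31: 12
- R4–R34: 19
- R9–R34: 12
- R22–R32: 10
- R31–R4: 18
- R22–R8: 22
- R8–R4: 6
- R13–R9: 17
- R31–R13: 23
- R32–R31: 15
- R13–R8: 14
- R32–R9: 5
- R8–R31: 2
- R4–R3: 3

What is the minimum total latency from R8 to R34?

Settle nodes by increasing distance from R8:
R8: 0
R31: 2  (via R8)
R4: 6  (via R8)
R3: 9  (via R4)
R9: 12  (via R31)
R13: 13  (via R4)
R22: 14  (via R31)
R32: 16  (via R13)
R34: 24  (via R9)
Shortest route: R8 → R31 → R9 → R34 = 24 ms.

24 ms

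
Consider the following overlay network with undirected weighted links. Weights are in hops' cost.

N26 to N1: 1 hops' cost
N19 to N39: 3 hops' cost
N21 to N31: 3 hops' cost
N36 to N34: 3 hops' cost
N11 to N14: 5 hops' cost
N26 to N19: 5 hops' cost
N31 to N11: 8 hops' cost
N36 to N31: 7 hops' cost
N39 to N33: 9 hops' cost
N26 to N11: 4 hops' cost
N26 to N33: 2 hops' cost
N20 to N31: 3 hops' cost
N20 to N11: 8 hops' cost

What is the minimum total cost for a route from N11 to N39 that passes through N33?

15 hops' cost

Best N11 to N33: N11–N26–N33 costing 6
Best N33 to N39: N33–N39 costing 9
Total via N33: 6 + 9 = 15 hops' cost.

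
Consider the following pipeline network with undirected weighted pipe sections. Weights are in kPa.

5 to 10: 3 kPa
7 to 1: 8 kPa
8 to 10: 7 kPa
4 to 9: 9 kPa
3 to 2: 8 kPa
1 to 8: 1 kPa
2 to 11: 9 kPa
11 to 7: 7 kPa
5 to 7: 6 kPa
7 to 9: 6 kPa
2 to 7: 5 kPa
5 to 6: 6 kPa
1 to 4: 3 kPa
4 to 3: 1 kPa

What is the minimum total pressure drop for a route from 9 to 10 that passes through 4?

Best 9 to 4: 9 → 4 costing 9
Shortest 4→10: 4 → 1 → 8 → 10 = 11
Total via 4: 9 + 11 = 20 kPa.

20 kPa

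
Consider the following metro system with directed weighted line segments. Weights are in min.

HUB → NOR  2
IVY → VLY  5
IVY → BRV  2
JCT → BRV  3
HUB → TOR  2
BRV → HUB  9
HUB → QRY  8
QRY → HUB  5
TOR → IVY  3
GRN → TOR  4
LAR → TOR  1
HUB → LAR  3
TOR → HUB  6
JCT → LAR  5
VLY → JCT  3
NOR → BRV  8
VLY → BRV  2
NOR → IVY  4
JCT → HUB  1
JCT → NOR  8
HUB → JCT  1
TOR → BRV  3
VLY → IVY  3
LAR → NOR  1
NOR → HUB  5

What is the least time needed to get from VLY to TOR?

Compare a few routes:
VLY → JCT → HUB → LAR → TOR: 3+1+3+1 = 8
VLY → JCT → LAR → TOR: 3+5+1 = 9
VLY → JCT → HUB → TOR: 3+1+2 = 6
The minimum is 6 min via VLY → JCT → HUB → TOR.

6 min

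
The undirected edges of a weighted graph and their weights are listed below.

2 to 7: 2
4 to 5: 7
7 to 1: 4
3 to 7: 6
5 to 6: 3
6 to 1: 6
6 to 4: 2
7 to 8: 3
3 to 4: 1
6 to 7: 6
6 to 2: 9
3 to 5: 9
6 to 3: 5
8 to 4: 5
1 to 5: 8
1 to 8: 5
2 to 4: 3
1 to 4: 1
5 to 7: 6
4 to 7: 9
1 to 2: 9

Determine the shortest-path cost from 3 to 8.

Running Dijkstra from 3:
3: 0
4: 1  (via 3)
1: 2  (via 4)
6: 3  (via 4)
2: 4  (via 4)
5: 6  (via 6)
7: 6  (via 3)
8: 6  (via 4)
Shortest route: 3 → 4 → 8 = 6.

6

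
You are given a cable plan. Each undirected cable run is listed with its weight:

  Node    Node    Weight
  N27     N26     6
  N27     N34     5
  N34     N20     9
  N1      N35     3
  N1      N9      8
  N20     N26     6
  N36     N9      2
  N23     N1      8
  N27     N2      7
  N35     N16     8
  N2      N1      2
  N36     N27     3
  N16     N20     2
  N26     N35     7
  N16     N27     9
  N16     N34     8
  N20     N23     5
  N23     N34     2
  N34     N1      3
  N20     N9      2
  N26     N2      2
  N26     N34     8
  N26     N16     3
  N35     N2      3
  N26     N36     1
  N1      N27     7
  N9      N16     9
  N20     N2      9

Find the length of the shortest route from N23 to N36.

Compare a few routes:
N23 → N20 → N9 → N36: 5+2+2 = 9
N23 → N34 → N27 → N36: 2+5+3 = 10
N23 → N20 → N16 → N26 → N36: 5+2+3+1 = 11
N23 → N34 → N1 → N2 → N26 → N36: 2+3+2+2+1 = 10
Cheapest is N23 → N20 → N9 → N36 at 9.

9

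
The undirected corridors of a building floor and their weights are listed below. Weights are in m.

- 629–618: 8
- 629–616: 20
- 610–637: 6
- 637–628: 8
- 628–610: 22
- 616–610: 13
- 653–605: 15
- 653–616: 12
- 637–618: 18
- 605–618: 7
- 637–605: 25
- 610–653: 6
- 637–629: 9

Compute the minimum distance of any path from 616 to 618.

28 m

Shortest distances from 616:
616: 0
653: 12  (via 616)
610: 13  (via 616)
637: 19  (via 610)
629: 20  (via 616)
605: 27  (via 653)
628: 27  (via 637)
618: 28  (via 629)
Shortest route: 616–629–618 = 28 m.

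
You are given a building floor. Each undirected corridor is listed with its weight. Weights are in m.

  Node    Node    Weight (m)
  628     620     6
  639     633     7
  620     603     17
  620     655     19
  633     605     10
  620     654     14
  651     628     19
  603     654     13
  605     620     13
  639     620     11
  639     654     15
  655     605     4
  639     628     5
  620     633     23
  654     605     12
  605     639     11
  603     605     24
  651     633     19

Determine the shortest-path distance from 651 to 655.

33 m

Candidate routes:
651–633–639–605–655: 19+7+11+4 = 41
651–628–639–605–655: 19+5+11+4 = 39
651–633–605–655: 19+10+4 = 33
The minimum is 33 m via 651–633–605–655.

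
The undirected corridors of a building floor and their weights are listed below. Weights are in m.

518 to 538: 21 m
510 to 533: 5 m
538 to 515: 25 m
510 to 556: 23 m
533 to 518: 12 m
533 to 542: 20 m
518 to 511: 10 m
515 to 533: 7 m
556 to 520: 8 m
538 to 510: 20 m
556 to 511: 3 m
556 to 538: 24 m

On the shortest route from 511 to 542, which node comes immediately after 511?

518

Compare a few routes:
511–556–510–533–542: 3+23+5+20 = 51
511–518–533–542: 10+12+20 = 42
511–556–538–510–533–542: 3+24+20+5+20 = 72
Cheapest is 511–518–533–542 at 42 m.
So from 511 the first move is to 518.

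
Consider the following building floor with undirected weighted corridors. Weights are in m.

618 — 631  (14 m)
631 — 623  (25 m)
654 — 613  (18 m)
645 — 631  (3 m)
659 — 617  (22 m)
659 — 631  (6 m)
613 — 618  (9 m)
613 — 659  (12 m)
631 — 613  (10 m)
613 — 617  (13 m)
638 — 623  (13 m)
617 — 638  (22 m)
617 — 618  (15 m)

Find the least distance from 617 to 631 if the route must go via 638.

Shortest 617→638: 617–638 = 22
Best 638 to 631: 638–623–631 costing 38
Total via 638: 22 + 38 = 60 m.

60 m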